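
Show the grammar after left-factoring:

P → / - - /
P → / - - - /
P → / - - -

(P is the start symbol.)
Left-factoring transforms A → αβ₁ | αβ₂ into A → αA' and A' → β₁ | β₂
(α is the longest common prefix among the alternatives). Repeat until
no nonterminal has two alternatives with a common prefix.

Round 1: P has alternatives sharing prefix '/ - -'. Introduce P': P → / - - P'
  Add: P' → /
  Add: P' → - /
  Add: P' → -

Round 2: P' has alternatives sharing prefix '-'. Introduce P'': P' → - P''
  Add: P'' → /
  Add: P'' → ε

No remaining common prefixes — done.

Resulting grammar:
P → / - - P'
P' → /
P' → - P''
P'' → /
P'' → ε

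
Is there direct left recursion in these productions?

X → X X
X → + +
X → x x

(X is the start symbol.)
Yes, X is left-recursive

Direct left recursion occurs when N → N α for some non-terminal N (the right-hand side begins with the left-hand side itself).

X → X X: LEFT RECURSIVE (starts with X)
X → + +: starts with '+'
X → x x: starts with x

The grammar has direct left recursion on: X.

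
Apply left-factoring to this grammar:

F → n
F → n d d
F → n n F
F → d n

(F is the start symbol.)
Left-factoring transforms A → αβ₁ | αβ₂ into A → αA' and A' → β₁ | β₂
(α is the longest common prefix among the alternatives). Repeat until
no nonterminal has two alternatives with a common prefix.

Round 1: F has alternatives sharing prefix 'n'. Introduce F': F → n F'
  Add: F' → ε
  Add: F' → d d
  Add: F' → n F

No remaining common prefixes — done.

Resulting grammar:
F → n F'
F' → ε
F' → d d
F' → n F
F → d n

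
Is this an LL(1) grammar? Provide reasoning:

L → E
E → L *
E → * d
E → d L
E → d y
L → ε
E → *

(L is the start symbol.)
Relevant sets:
  FIRST(E) = { '*', 'd' }
  FIRST(L) = { '*', 'd', ε }
  FOLLOW(L) = { $, '*' }

For L:
  PREDICT(L → E) = { '*', 'd' }
  PREDICT(L → ε) = { $, '*' }
For E:
  PREDICT(E → L '*') = { '*', 'd' }
  PREDICT(E → '*' d) = { '*' }
  PREDICT(E → d L) = { 'd' }
  PREDICT(E → d y) = { 'd' }
  PREDICT(E → '*') = { '*' }

Conflict found: Predict set conflict for L: { '*' }
The grammar is NOT LL(1).

Answer: No. Predict set conflict for L: { '*' }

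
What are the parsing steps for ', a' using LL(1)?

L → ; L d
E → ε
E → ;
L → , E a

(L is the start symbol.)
Stack is shown with the top on the left.

Stack    Input  Action
----------------------
L $      , a $  output L → , E a
, E a $  , a $  match ','
E a $    a $    output E → ε
a $      a $    match 'a'
$        $      accept

The string is accepted.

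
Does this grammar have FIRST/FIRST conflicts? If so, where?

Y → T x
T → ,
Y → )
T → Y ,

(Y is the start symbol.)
A FIRST/FIRST conflict occurs when two productions N → α and N → β for the same non-terminal have FIRST(α) ∩ FIRST(β) ≠ ∅ (with ε ∈ FIRST of a nullable right-hand side, so two nullable alternatives also conflict).

FIRST sets of the non-terminals at (or reachable through a nullable prefix from) the front of some alternative:
  FIRST(T) = { ')', ',' }
  FIRST(Y) = { ')', ',' }

Productions for Y:
  Y → T x: FIRST = { ')', ',' }
  Y → ): FIRST = { ')' }
Productions for T:
  T → ,: FIRST = { ',' }
  T → Y ,: FIRST = { ')', ',' }

Conflict for Y: Y → T x and Y → )
  Overlap: { ')' }
Conflict for T: T → , and T → Y ,
  Overlap: { ',' }

Answer: Yes. Y → T x / Y → ')' on { ')' }; T → ',' / T → Y ',' on { ',' }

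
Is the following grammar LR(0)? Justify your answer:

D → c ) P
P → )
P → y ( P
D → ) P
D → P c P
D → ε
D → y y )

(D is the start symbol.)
No. Shift-reduce conflict between [D → .] and [D → . ) P]

Augment with D' → D and build the canonical LR(0) collection (I0 = CLOSURE({[D' → . D]}), then GOTO on every symbol after a dot until no new states appear). It has 17 states:
  I0: { [D → . ) P], [D → . P c P], [D → . c ) P], [D → . y y )], [D → .], [D' → . D], [P → . )], [P → . y ( P] }  — shift, reduce
  I1: { [D → ) . P], [P → ) .], [P → . )], [P → . y ( P] }  — shift, reduce
  I2: { [D' → D .] }  — accept
  I3: { [D → P . c P] }  — shift
  I4: { [D → c . ) P] }  — shift
  I5: { [D → y . y )], [P → y . ( P] }  — shift
  I6: { [P → . )], [P → . y ( P], [P → y ( . P] }  — shift
  I7: { [D → y y . )] }  — shift
  I8: { [D → y y ) .] }  — reduce
  I9: { [P → ) .] }  — reduce
  I10: { [P → y ( P .] }  — reduce
  I11: { [P → y . ( P] }  — shift
  I12: { [D → c ) . P], [P → . )], [P → . y ( P] }  — shift
  I13: { [D → c ) P .] }  — reduce
  I14: { [D → P c . P], [P → . )], [P → . y ( P] }  — shift
  I15: { [D → P c P .] }  — reduce
  I16: { [D → ) P .] }  — reduce

Conflict in state I0:
  Shift-reduce conflict between [D → .] and [D → . ) P]
So the grammar is NOT LR(0).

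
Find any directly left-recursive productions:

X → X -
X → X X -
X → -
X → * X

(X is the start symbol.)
Yes, X is left-recursive

Direct left recursion occurs when N → N α for some non-terminal N (the right-hand side begins with the left-hand side itself).

X → X -: LEFT RECURSIVE (starts with X)
X → X X -: LEFT RECURSIVE (starts with X)
X → -: starts with '-'
X → * X: starts with '*'

The grammar has direct left recursion on: X.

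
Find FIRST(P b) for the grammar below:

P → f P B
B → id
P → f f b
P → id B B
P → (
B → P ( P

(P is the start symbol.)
{ '(', 'f', 'id' }

FIRST sets of the non-terminals involved (from the grammar, by fixed-point iteration):
  FIRST(P) = { '(', 'f', 'id' }

To compute FIRST(P b), process the symbols left to right:
Symbol P is a non-terminal. Add FIRST(P) \ {ε} = { '(', 'f', 'id' }
P is not nullable (ε ∉ FIRST(P)), so stop here.
FIRST(P b) = { '(', 'f', 'id' }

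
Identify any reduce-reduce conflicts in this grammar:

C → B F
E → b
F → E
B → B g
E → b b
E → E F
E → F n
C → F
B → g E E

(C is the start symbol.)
Yes — I10: [B → g E E .] vs [F → E .]

A reduce-reduce conflict occurs when an LR(0) state has two complete items [A → α .] and [B → β .] — both call for a reduction, and with no lookahead the parser cannot choose between them.

Augment with C' → C and build the canonical LR(0) collection (I0 = CLOSURE({[C' → . C]}), then GOTO on every symbol after a dot until no new states appear). It has 15 states:
  I0: { [B → . B g], [B → . g E E], [C → . B F], [C → . F], [C' → . C], [E → . E F], [E → . F n], [E → . b b], [E → . b], [F → . E] }  — shift
  I1: { [B → B . g], [C → B . F], [E → . E F], [E → . F n], [E → . b b], [E → . b], [F → . E] }  — shift
  I2: { [C' → C .] }  — accept
  I3: { [E → . E F], [E → . F n], [E → . b b], [E → . b], [E → E . F], [F → . E], [F → E .] }  — shift, reduce
  I4: { [C → F .], [E → F . n] }  — shift, reduce
  I5: { [E → b . b], [E → b .] }  — shift, reduce
  I6: { [B → g . E E], [E → . E F], [E → . F n], [E → . b b], [E → . b], [F → . E] }  — shift
  I7: { [B → g E . E], [E → . E F], [E → . F n], [E → . b b], [E → . b], [E → E . F], [F → . E], [F → E .] }  — shift, reduce
  I8: { [E → F . n] }  — shift
  I9: { [E → F n .] }  — reduce
  I10: { [B → g E E .], [E → . E F], [E → . F n], [E → . b b], [E → . b], [E → E . F], [F → . E], [F → E .] }  — shift, 2 reduces
  I11: { [E → E F .], [E → F . n] }  — shift, reduce
  I12: { [E → b b .] }  — reduce
  I13: { [C → B F .], [E → F . n] }  — shift, reduce
  I14: { [B → B g .] }  — reduce

I10 contains complete items [B → g E E .], [F → E .] — reduce-reduce conflict.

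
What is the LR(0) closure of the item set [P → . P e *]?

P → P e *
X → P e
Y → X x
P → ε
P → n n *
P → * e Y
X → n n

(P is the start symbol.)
To compute CLOSURE, for each item [A → α.Bβ] where B is a non-terminal, add [B → .γ] for all productions B → γ; repeat for the newly added items until nothing changes.

Start with: [P → . P e *]
  [P → . P e *] has the dot before P: add [P → .], [P → . n n *], [P → . * e Y]
No further items can be added.

CLOSURE = { [P → . * e Y], [P → . P e *], [P → . n n *], [P → .] }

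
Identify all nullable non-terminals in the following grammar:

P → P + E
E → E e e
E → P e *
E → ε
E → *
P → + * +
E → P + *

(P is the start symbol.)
A non-terminal is nullable if it can derive ε (the empty string): either it has an ε-production, or it has a production whose right-hand side consists entirely of nullable non-terminals.

ε-productions: E → ε
So E is immediately nullable.
No further non-terminal can be added: every production for the remaining non-terminals contains a terminal or a non-nullable non-terminal.
Nullable = { 'E' }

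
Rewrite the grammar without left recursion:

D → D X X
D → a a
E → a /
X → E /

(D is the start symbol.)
D is directly left-recursive. The standard transformation for
  A → A α₁ | ... | A α_m | β₁ | ... | β_n
is
  A  → β₁ A' | ... | β_n A'
  A' → α₁ A' | ... | α_m A' | ε

D → a a becomes D → a a D'
D → D X X becomes D' → X X D'
Add D' → ε

Productions for other non-terminals are unchanged:
  E → a /
  X → E /

Resulting grammar:
D → a a D'
D' → X X D'
D' → ε
E → a /
X → E /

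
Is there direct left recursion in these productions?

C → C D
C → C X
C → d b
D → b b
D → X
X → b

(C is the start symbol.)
Direct left recursion occurs when N → N α for some non-terminal N (the right-hand side begins with the left-hand side itself).

C → C D: LEFT RECURSIVE (starts with C)
C → C X: LEFT RECURSIVE (starts with C)
C → d b: starts with d
D → b b: starts with b
D → X: starts with X
X → b: starts with b

The grammar has direct left recursion on: C.

Answer: Yes, C is left-recursive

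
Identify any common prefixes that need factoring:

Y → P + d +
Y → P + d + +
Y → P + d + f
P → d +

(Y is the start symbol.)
Left-factoring is needed when two productions for the same non-terminal
share a common prefix on the right-hand side.

Productions for Y:
  Y → P + d +
  Y → P + d + +
  Y → P + d + f

Found common prefix 'P + d +' in productions for Y

Answer: Yes, Y has productions with common prefix 'P + d +'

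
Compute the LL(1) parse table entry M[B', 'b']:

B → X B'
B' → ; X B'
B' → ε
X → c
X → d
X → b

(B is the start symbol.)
Empty (error entry)

To find M[B', 'b'], we find productions for B' where 'b' is in the predict set (PREDICT(N → α) = (FIRST(α) \ {ε}) ∪ (FOLLOW(N) if α ⇒* ε)).

Relevant sets:
  FOLLOW(B') = { $ }

B' → ; X B': PREDICT = { ';' }
B' → ε: PREDICT = { $ }

M[B', 'b'] is empty (no production applies)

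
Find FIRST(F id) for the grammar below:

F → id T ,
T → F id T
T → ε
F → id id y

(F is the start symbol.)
FIRST sets of the non-terminals involved (from the grammar, by fixed-point iteration):
  FIRST(F) = { 'id' }

To compute FIRST(F id), process the symbols left to right:
Symbol F is a non-terminal. Add FIRST(F) \ {ε} = { 'id' }
F is not nullable (ε ∉ FIRST(F)), so stop here.
FIRST(F id) = { 'id' }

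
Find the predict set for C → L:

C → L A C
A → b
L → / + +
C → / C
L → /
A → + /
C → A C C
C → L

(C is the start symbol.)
PREDICT(C → L) = (FIRST(RHS) \ {ε}) ∪ (FOLLOW(C) if ε ∈ FIRST(RHS), i.e. RHS ⇒* ε)
FIRST(L) = { '/' }
FIRST(L) = { '/' }
ε ∉ FIRST(L), so FOLLOW(C) is not added.
PREDICT(C → L) = { '/' }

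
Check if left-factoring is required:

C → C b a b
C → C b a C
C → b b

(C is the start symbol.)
Yes, C has productions with common prefix 'C b a'

Left-factoring is needed when two productions for the same non-terminal
share a common prefix on the right-hand side.

Productions for C:
  C → C b a b
  C → C b a C
  C → b b

Found common prefix 'C b a' in productions for C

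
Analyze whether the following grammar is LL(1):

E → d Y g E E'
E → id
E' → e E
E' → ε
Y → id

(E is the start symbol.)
Relevant sets:
  FOLLOW(E') = { $, 'e' }

For E:
  PREDICT(E → d Y g E E') = { 'd' }
  PREDICT(E → id) = { 'id' }
For E':
  PREDICT(E' → e E) = { 'e' }
  PREDICT(E' → ε) = { $, 'e' }
Y has a single production, so nothing to check there.

Conflict found: Predict set conflict for E': { 'e' }
The grammar is NOT LL(1).

Answer: No. Predict set conflict for E': { 'e' }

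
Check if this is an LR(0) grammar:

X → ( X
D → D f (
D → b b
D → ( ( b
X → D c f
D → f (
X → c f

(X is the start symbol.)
Augment with X' → X and build the canonical LR(0) collection (I0 = CLOSURE({[X' → . X]}), then GOTO on every symbol after a dot until no new states appear). It has 17 states:
  I0: { [D → . ( ( b], [D → . D f (], [D → . b b], [D → . f (], [X → . ( X], [X → . D c f], [X → . c f], [X' → . X] }  — shift
  I1: { [D → ( . ( b], [D → . ( ( b], [D → . D f (], [D → . b b], [D → . f (], [X → ( . X], [X → . ( X], [X → . D c f], [X → . c f] }  — shift
  I2: { [D → D . f (], [X → D . c f] }  — shift
  I3: { [X' → X .] }  — accept
  I4: { [D → b . b] }  — shift
  I5: { [X → c . f] }  — shift
  I6: { [D → f . (] }  — shift
  I7: { [D → f ( .] }  — reduce
  I8: { [X → c f .] }  — reduce
  I9: { [D → b b .] }  — reduce
  I10: { [X → D c . f] }  — shift
  I11: { [D → D f . (] }  — shift
  I12: { [D → D f ( .] }  — reduce
  I13: { [X → D c f .] }  — reduce
  I14: { [D → ( ( . b], [D → ( . ( b], [D → . ( ( b], [D → . D f (], [D → . b b], [D → . f (], [X → ( . X], [X → . ( X], [X → . D c f], [X → . c f] }  — shift
  I15: { [X → ( X .] }  — reduce
  I16: { [D → ( ( b .], [D → b . b] }  — shift, reduce

Conflict in state I16:
  Shift-reduce conflict between [D → ( ( b .] and [D → b . b]
So the grammar is NOT LR(0).

Answer: No. Shift-reduce conflict between [D → ( ( b .] and [D → b . b]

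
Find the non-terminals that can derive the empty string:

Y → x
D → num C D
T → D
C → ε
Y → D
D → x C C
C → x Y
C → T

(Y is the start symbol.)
{ 'C' }

ε-productions: C → ε
So C is immediately nullable.
No further non-terminal can be added: every production for the remaining non-terminals contains a terminal or a non-nullable non-terminal.
Nullable = { 'C' }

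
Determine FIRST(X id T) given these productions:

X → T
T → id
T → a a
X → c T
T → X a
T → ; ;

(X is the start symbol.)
{ ';', 'a', 'c', 'id' }

FIRST sets of the non-terminals involved (from the grammar, by fixed-point iteration):
  FIRST(X) = { ';', 'a', 'c', 'id' }

To compute FIRST(X id T), process the symbols left to right:
Symbol X is a non-terminal. Add FIRST(X) \ {ε} = { ';', 'a', 'c', 'id' }
X is not nullable (ε ∉ FIRST(X)), so stop here.
FIRST(X id T) = { ';', 'a', 'c', 'id' }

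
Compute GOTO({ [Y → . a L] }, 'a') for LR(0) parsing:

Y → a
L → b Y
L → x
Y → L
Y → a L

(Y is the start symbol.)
{ [L → . b Y], [L → . x], [Y → a . L] }

GOTO(I, 'a') = CLOSURE({ [A → αX.β] : [A → α.Xβ] ∈ I, X = 'a' })

Items with dot before 'a', with the dot advanced:
  [Y → . a L] → [Y → a . L]
Closure of the advanced items:
  [Y → a . L] has the dot before L: add [L → . b Y], [L → . x]

GOTO = { [L → . b Y], [L → . x], [Y → a . L] }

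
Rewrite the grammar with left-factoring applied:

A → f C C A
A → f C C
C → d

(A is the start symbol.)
A → f C C A'
A' → A
A' → ε
C → d

Left-factoring transforms A → αβ₁ | αβ₂ into A → αA' and A' → β₁ | β₂
(α is the longest common prefix among the alternatives). Repeat until
no nonterminal has two alternatives with a common prefix.

Round 1: A has alternatives sharing prefix 'f C C'. Introduce A': A → f C C A'
  Add: A' → A
  Add: A' → ε

No remaining common prefixes — done.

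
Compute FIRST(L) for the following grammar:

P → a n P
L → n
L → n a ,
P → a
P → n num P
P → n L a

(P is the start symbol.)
{ 'n' }

To compute FIRST(L), examine every production with L on the left-hand side, reading each right-hand side left to right until a non-nullable symbol is reached.

From L → n:
  - n is a terminal: add 'n' and stop
From L → n a ,:
  - n is a terminal: add 'n' and stop

Collecting: FIRST(L) = { 'n' }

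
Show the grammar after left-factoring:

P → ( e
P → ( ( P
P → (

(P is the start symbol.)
Left-factoring transforms A → αβ₁ | αβ₂ into A → αA' and A' → β₁ | β₂
(α is the longest common prefix among the alternatives). Repeat until
no nonterminal has two alternatives with a common prefix.

Round 1: P has alternatives sharing prefix '('. Introduce P': P → ( P'
  Add: P' → e
  Add: P' → ( P
  Add: P' → ε

No remaining common prefixes — done.

Resulting grammar:
P → ( P'
P' → e
P' → ( P
P' → ε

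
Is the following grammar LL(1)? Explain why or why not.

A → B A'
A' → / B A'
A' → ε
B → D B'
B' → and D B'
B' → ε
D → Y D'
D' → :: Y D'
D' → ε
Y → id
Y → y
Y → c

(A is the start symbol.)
Yes, the grammar is LL(1).

Relevant sets:
  FOLLOW(A') = { $ }
  FOLLOW(B') = { $, '/' }
  FOLLOW(D') = { $, '/', 'and' }

For A':
  PREDICT(A' → '/' B A') = { '/' }
  PREDICT(A' → ε) = { $ }
For B':
  PREDICT(B' → and D B') = { 'and' }
  PREDICT(B' → ε) = { $, '/' }
For D':
  PREDICT(D' → :: Y D') = { '::' }
  PREDICT(D' → ε) = { $, '/', 'and' }
For Y:
  PREDICT(Y → id) = { 'id' }
  PREDICT(Y → y) = { 'y' }
  PREDICT(Y → c) = { 'c' }
A, B, D have a single production, so nothing to check there.

All predict sets are disjoint. The grammar IS LL(1).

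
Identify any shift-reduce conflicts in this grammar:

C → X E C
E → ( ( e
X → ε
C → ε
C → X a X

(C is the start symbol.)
Augment with C' → C and build the canonical LR(0) collection (I0 = CLOSURE({[C' → . C]}), then GOTO on every symbol after a dot until no new states appear). It has 10 states:
  I0: { [C → . X E C], [C → . X a X], [C → .], [C' → . C], [X → .] }  — 2 reduces
  I1: { [C' → C .] }  — accept
  I2: { [C → X . E C], [C → X . a X], [E → . ( ( e] }  — shift
  I3: { [E → ( . ( e] }  — shift
  I4: { [C → . X E C], [C → . X a X], [C → .], [C → X E . C], [X → .] }  — 2 reduces
  I5: { [C → X a . X], [X → .] }  — reduce
  I6: { [C → X a X .] }  — reduce
  I7: { [C → X E C .] }  — reduce
  I8: { [E → ( ( . e] }  — shift
  I9: { [E → ( ( e .] }  — reduce

No state contains both a complete item and a shift item.

Answer: No shift-reduce conflicts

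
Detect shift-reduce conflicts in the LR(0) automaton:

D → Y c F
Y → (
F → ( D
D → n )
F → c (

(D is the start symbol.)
No shift-reduce conflicts

Augment with D' → D and build the canonical LR(0) collection (I0 = CLOSURE({[D' → . D]}), then GOTO on every symbol after a dot until no new states appear). It has 12 states:
  I0: { [D → . Y c F], [D → . n )], [D' → . D], [Y → . (] }  — shift
  I1: { [Y → ( .] }  — reduce
  I2: { [D' → D .] }  — accept
  I3: { [D → Y . c F] }  — shift
  I4: { [D → n . )] }  — shift
  I5: { [D → n ) .] }  — reduce
  I6: { [D → Y c . F], [F → . ( D], [F → . c (] }  — shift
  I7: { [D → . Y c F], [D → . n )], [F → ( . D], [Y → . (] }  — shift
  I8: { [D → Y c F .] }  — reduce
  I9: { [F → c . (] }  — shift
  I10: { [F → c ( .] }  — reduce
  I11: { [F → ( D .] }  — reduce

No state contains both a complete item and a shift item.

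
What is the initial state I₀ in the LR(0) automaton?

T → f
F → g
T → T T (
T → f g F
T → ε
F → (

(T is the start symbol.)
{ [T → . T T (], [T → . f g F], [T → . f], [T → .], [T' → . T] }

First, augment the grammar with T' → T
I₀ = CLOSURE({ [T' → . T] }):
  [T' → . T] has the dot before T: add [T → . f], [T → . T T (], [T → . f g F], [T → .]
No further items can be added.

I₀ = { [T → . T T (], [T → . f g F], [T → . f], [T → .], [T' → . T] }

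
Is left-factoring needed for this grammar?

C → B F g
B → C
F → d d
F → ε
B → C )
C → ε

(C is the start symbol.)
Yes, B has productions with common prefix 'C'

Left-factoring is needed when two productions for the same non-terminal
share a common prefix on the right-hand side.

Productions for C:
  C → B F g
  C → ε
Productions for B:
  B → C
  B → C )
Productions for F:
  F → d d
  F → ε

Found common prefix 'C' in productions for B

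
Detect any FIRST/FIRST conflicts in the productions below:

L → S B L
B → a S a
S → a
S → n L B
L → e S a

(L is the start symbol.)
A FIRST/FIRST conflict occurs when two productions N → α and N → β for the same non-terminal have FIRST(α) ∩ FIRST(β) ≠ ∅ (with ε ∈ FIRST of a nullable right-hand side, so two nullable alternatives also conflict).

FIRST sets of the non-terminals at (or reachable through a nullable prefix from) the front of some alternative:
  FIRST(S) = { 'a', 'n' }

Productions for L:
  L → S B L: FIRST = { 'a', 'n' }
  L → e S a: FIRST = { 'e' }
Productions for S:
  S → a: FIRST = { 'a' }
  S → n L B: FIRST = { 'n' }
B has only one production, so no FIRST/FIRST conflict is possible there.

All alternatives of each non-terminal have pairwise disjoint FIRST sets.

Answer: No FIRST/FIRST conflicts.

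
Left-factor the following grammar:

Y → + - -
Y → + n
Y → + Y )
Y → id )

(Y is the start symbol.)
Y → + Y'
Y' → - -
Y' → n
Y' → Y )
Y → id )

Left-factoring transforms A → αβ₁ | αβ₂ into A → αA' and A' → β₁ | β₂
(α is the longest common prefix among the alternatives). Repeat until
no nonterminal has two alternatives with a common prefix.

Round 1: Y has alternatives sharing prefix '+'. Introduce Y': Y → + Y'
  Add: Y' → - -
  Add: Y' → n
  Add: Y' → Y )

No remaining common prefixes — done.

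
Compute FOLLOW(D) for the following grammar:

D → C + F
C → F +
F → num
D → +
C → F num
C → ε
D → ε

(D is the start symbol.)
{ $ }

To compute FOLLOW(D), find every occurrence of D on a right-hand side N → α D β: add FIRST(β) \ {ε}, and if β is empty or nullable also add FOLLOW(N). Iterate to a fixed point.

D is the start symbol, so $ ∈ FOLLOW(D).
D does not occur on any right-hand side.

Taking the union: FOLLOW(D) = { $ }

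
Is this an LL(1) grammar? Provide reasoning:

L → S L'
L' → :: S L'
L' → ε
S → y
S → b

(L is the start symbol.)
Relevant sets:
  FOLLOW(L') = { $ }

For L':
  PREDICT(L' → :: S L') = { '::' }
  PREDICT(L' → ε) = { $ }
For S:
  PREDICT(S → y) = { 'y' }
  PREDICT(S → b) = { 'b' }
L has a single production, so nothing to check there.

All predict sets are disjoint. The grammar IS LL(1).

Answer: Yes, the grammar is LL(1).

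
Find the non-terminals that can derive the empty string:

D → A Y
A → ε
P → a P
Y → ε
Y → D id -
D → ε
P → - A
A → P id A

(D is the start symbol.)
{ 'A', 'D', 'Y' }

ε-productions: A → ε, Y → ε, D → ε
So A, Y, D are immediately nullable.
No further non-terminal can be added: every production for the remaining non-terminals contains a terminal or a non-nullable non-terminal.
Nullable = { 'A', 'D', 'Y' }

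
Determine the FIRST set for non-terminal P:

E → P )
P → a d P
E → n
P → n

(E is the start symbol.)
{ 'a', 'n' }

To compute FIRST(P), examine every production with P on the left-hand side, reading each right-hand side left to right until a non-nullable symbol is reached.

From P → a d P:
  - a is a terminal: add 'a' and stop
From P → n:
  - n is a terminal: add 'n' and stop

Collecting: FIRST(P) = { 'a', 'n' }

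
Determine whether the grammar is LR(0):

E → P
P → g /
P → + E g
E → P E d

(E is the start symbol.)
No. Shift-reduce conflict between [E → P .] and [P → . + E g]

A grammar is LR(0) if no state in the canonical LR(0) collection has:
  - both a shift item (dot before a terminal) and a complete item (shift-reduce conflict), or
  - two or more complete items (reduce-reduce conflict; the accept item [E' → E .] counts as a complete item here).

Augment with E' → E and build the canonical LR(0) collection (I0 = CLOSURE({[E' → . E]}), then GOTO on every symbol after a dot until no new states appear). It has 10 states:
  I0: { [E → . P E d], [E → . P], [E' → . E], [P → . + E g], [P → . g /] }  — shift
  I1: { [E → . P E d], [E → . P], [P → + . E g], [P → . + E g], [P → . g /] }  — shift
  I2: { [E' → E .] }  — accept
  I3: { [E → . P E d], [E → . P], [E → P . E d], [E → P .], [P → . + E g], [P → . g /] }  — shift, reduce
  I4: { [P → g . /] }  — shift
  I5: { [P → g / .] }  — reduce
  I6: { [E → P E . d] }  — shift
  I7: { [E → P E d .] }  — reduce
  I8: { [P → + E . g] }  — shift
  I9: { [P → + E g .] }  — reduce

Conflict in state I3:
  Shift-reduce conflict between [E → P .] and [P → . + E g]
So the grammar is NOT LR(0).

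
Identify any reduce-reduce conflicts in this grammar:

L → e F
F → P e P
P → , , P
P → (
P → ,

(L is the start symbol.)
Augment with L' → L and build the canonical LR(0) collection (I0 = CLOSURE({[L' → . L]}), then GOTO on every symbol after a dot until no new states appear). It has 11 states:
  I0: { [L → . e F], [L' → . L] }  — shift
  I1: { [L' → L .] }  — accept
  I2: { [F → . P e P], [L → e . F], [P → . (], [P → . , , P], [P → . ,] }  — shift
  I3: { [P → ( .] }  — reduce
  I4: { [P → , . , P], [P → , .] }  — shift, reduce
  I5: { [L → e F .] }  — reduce
  I6: { [F → P . e P] }  — shift
  I7: { [F → P e . P], [P → . (], [P → . , , P], [P → . ,] }  — shift
  I8: { [F → P e P .] }  — reduce
  I9: { [P → , , . P], [P → . (], [P → . , , P], [P → . ,] }  — shift
  I10: { [P → , , P .] }  — reduce

No state contains more than one complete item.

Answer: No reduce-reduce conflicts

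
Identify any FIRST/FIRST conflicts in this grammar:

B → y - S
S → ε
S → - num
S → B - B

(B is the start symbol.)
FIRST sets of the non-terminals at (or reachable through a nullable prefix from) the front of some alternative:
  FIRST(B) = { 'y' }

Productions for S:
  S → ε: FIRST = { ε }
  S → - num: FIRST = { '-' }
  S → B - B: FIRST = { 'y' }
B has only one production, so no FIRST/FIRST conflict is possible there.

All alternatives of each non-terminal have pairwise disjoint FIRST sets.

Answer: No FIRST/FIRST conflicts.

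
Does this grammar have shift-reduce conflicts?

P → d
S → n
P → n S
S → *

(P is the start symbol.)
A shift-reduce conflict occurs when an LR(0) state has both:
  - a complete (reduce) item [A → α .] (dot at the end), and
  - a shift item [B → β . c γ] (dot before a terminal).

Augment with P' → P and build the canonical LR(0) collection (I0 = CLOSURE({[P' → . P]}), then GOTO on every symbol after a dot until no new states appear). It has 7 states:
  I0: { [P → . d], [P → . n S], [P' → . P] }  — shift
  I1: { [P' → P .] }  — accept
  I2: { [P → d .] }  — reduce
  I3: { [P → n . S], [S → . *], [S → . n] }  — shift
  I4: { [S → * .] }  — reduce
  I5: { [P → n S .] }  — reduce
  I6: { [S → n .] }  — reduce

No state contains both a complete item and a shift item.

Answer: No shift-reduce conflicts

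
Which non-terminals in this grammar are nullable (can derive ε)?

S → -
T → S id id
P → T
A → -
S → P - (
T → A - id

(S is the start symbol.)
None

A non-terminal is nullable if it can derive ε (the empty string): either it has an ε-production, or it has a production whose right-hand side consists entirely of nullable non-terminals.

There are no ε-productions, so no non-terminal can derive ε.
No non-terminals are nullable.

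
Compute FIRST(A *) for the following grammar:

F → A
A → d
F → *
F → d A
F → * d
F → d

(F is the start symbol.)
{ 'd' }

FIRST sets of the non-terminals involved (from the grammar, by fixed-point iteration):
  FIRST(A) = { 'd' }

To compute FIRST(A *), process the symbols left to right:
Symbol A is a non-terminal. Add FIRST(A) \ {ε} = { 'd' }
A is not nullable (ε ∉ FIRST(A)), so stop here.
FIRST(A *) = { 'd' }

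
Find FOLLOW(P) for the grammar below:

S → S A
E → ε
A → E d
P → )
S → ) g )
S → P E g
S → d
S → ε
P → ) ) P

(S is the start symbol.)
{ 'g' }

To compute FOLLOW(P), find every occurrence of P on a right-hand side N → α P β: add FIRST(β) \ {ε}, and if β is empty or nullable also add FOLLOW(N). Iterate to a fixed point.

In S → P E g: P is followed by E g, add FIRST(E g) \ {ε} = { 'g' }
In P → ) ) P: P is at the end; this adds FOLLOW(P) to itself — nothing new

Taking the union: FOLLOW(P) = { 'g' }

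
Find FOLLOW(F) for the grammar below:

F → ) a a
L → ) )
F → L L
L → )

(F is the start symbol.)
{ $ }

To compute FOLLOW(F), find every occurrence of F on a right-hand side N → α F β: add FIRST(β) \ {ε}, and if β is empty or nullable also add FOLLOW(N). Iterate to a fixed point.

F is the start symbol, so $ ∈ FOLLOW(F).
F does not occur on any right-hand side.

Taking the union: FOLLOW(F) = { $ }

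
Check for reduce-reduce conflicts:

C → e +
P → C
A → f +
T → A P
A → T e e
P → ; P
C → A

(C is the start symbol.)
A reduce-reduce conflict occurs when an LR(0) state has two complete items [A → α .] and [B → β .] — both call for a reduction, and with no lookahead the parser cannot choose between them.

Augment with C' → C and build the canonical LR(0) collection (I0 = CLOSURE({[C' → . C]}), then GOTO on every symbol after a dot until no new states appear). It has 14 states:
  I0: { [A → . T e e], [A → . f +], [C → . A], [C → . e +], [C' → . C], [T → . A P] }  — shift
  I1: { [A → . T e e], [A → . f +], [C → . A], [C → . e +], [C → A .], [P → . ; P], [P → . C], [T → . A P], [T → A . P] }  — shift, reduce
  I2: { [C' → C .] }  — accept
  I3: { [A → T . e e] }  — shift
  I4: { [C → e . +] }  — shift
  I5: { [A → f . +] }  — shift
  I6: { [A → f + .] }  — reduce
  I7: { [C → e + .] }  — reduce
  I8: { [A → T e . e] }  — shift
  I9: { [A → T e e .] }  — reduce
  I10: { [A → . T e e], [A → . f +], [C → . A], [C → . e +], [P → . ; P], [P → . C], [P → ; . P], [T → . A P] }  — shift
  I11: { [P → C .] }  — reduce
  I12: { [T → A P .] }  — reduce
  I13: { [P → ; P .] }  — reduce

No state contains more than one complete item.

Answer: No reduce-reduce conflicts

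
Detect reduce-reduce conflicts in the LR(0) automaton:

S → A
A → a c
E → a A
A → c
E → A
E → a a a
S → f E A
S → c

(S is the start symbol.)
Yes — I4: [A → c .] vs [S → c .]; I12: [A → a c .] vs [A → c .]

A reduce-reduce conflict occurs when an LR(0) state has two complete items [A → α .] and [B → β .] — both call for a reduction, and with no lookahead the parser cannot choose between them.

Augment with S' → S and build the canonical LR(0) collection (I0 = CLOSURE({[S' → . S]}), then GOTO on every symbol after a dot until no new states appear). It has 16 states:
  I0: { [A → . a c], [A → . c], [S → . A], [S → . c], [S → . f E A], [S' → . S] }  — shift
  I1: { [S → A .] }  — reduce
  I2: { [S' → S .] }  — accept
  I3: { [A → a . c] }  — shift
  I4: { [A → c .], [S → c .] }  — 2 reduces
  I5: { [A → . a c], [A → . c], [E → . A], [E → . a A], [E → . a a a], [S → f . E A] }  — shift
  I6: { [E → A .] }  — reduce
  I7: { [A → . a c], [A → . c], [S → f E . A] }  — shift
  I8: { [A → . a c], [A → . c], [A → a . c], [E → a . A], [E → a . a a] }  — shift
  I9: { [A → c .] }  — reduce
  I10: { [E → a A .] }  — reduce
  I11: { [A → a . c], [E → a a . a] }  — shift
  I12: { [A → a c .], [A → c .] }  — 2 reduces
  I13: { [E → a a a .] }  — reduce
  I14: { [A → a c .] }  — reduce
  I15: { [S → f E A .] }  — reduce

I4 contains complete items [A → c .], [S → c .] — reduce-reduce conflict.
I12 contains complete items [A → a c .], [A → c .] — reduce-reduce conflict.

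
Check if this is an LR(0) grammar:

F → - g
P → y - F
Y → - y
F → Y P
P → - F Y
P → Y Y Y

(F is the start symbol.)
Yes, the grammar is LR(0)

Augment with F' → F and build the canonical LR(0) collection (I0 = CLOSURE({[F' → . F]}), then GOTO on every symbol after a dot until no new states appear). It has 17 states:
  I0: { [F → . - g], [F → . Y P], [F' → . F], [Y → . - y] }  — shift
  I1: { [F → - . g], [Y → - . y] }  — shift
  I2: { [F' → F .] }  — accept
  I3: { [F → Y . P], [P → . - F Y], [P → . Y Y Y], [P → . y - F], [Y → . - y] }  — shift
  I4: { [F → . - g], [F → . Y P], [P → - . F Y], [Y → - . y], [Y → . - y] }  — shift
  I5: { [F → Y P .] }  — reduce
  I6: { [P → Y . Y Y], [Y → . - y] }  — shift
  I7: { [P → y . - F] }  — shift
  I8: { [F → . - g], [F → . Y P], [P → y - . F], [Y → . - y] }  — shift
  I9: { [P → y - F .] }  — reduce
  I10: { [Y → - . y] }  — shift
  I11: { [P → Y Y . Y], [Y → . - y] }  — shift
  I12: { [P → Y Y Y .] }  — reduce
  I13: { [Y → - y .] }  — reduce
  I14: { [P → - F . Y], [Y → . - y] }  — shift
  I15: { [P → - F Y .] }  — reduce
  I16: { [F → - g .] }  — reduce

Every state is either a pure shift/goto state or contains exactly one complete item and nothing to shift — no conflicts. The grammar is LR(0).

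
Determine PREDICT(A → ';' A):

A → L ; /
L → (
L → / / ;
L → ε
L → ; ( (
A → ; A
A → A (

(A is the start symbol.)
{ ';' }

PREDICT(A → ';' A) = (FIRST(RHS) \ {ε}) ∪ (FOLLOW(A) if ε ∈ FIRST(RHS), i.e. RHS ⇒* ε)
FIRST(';' A) = { ';' }
ε ∉ FIRST(';' A), so FOLLOW(A) is not added.
PREDICT(A → ';' A) = { ';' }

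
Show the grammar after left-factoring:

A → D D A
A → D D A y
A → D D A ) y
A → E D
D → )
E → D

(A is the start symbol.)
Left-factoring transforms A → αβ₁ | αβ₂ into A → αA' and A' → β₁ | β₂
(α is the longest common prefix among the alternatives). Repeat until
no nonterminal has two alternatives with a common prefix.

Round 1: A has alternatives sharing prefix 'D D A'. Introduce A': A → D D A A'
  Add: A' → ε
  Add: A' → y
  Add: A' → ) y

No remaining common prefixes — done.

Resulting grammar:
A → D D A A'
A' → ε
A' → y
A' → ) y
A → E D
D → )
E → D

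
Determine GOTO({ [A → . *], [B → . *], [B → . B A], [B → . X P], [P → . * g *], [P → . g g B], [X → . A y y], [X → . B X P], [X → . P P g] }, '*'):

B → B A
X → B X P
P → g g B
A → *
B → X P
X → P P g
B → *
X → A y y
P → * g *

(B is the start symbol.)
GOTO(I, '*') = CLOSURE({ [A → αX.β] : [A → α.Xβ] ∈ I, X = '*' })

Items with dot before '*', with the dot advanced:
  [A → . *] → [A → * .]
  [B → . *] → [B → * .]
  [P → . * g *] → [P → * . g *]
Closure adds nothing (no advanced item has the dot before a non-terminal).

GOTO = { [A → * .], [B → * .], [P → * . g *] }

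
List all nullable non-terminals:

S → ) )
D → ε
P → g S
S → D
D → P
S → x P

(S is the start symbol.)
A non-terminal is nullable if it can derive ε (the empty string): either it has an ε-production, or it has a production whose right-hand side consists entirely of nullable non-terminals.

ε-productions: D → ε
So D is immediately nullable.
S → D: every symbol on the right is nullable, so S is nullable too.
No further non-terminal can be added: every production for the remaining non-terminals contains a terminal or a non-nullable non-terminal.
Nullable = { 'D', 'S' }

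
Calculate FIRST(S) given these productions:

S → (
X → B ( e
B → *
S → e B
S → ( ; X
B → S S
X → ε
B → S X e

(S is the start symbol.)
To compute FIRST(S), examine every production with S on the left-hand side, reading each right-hand side left to right until a non-nullable symbol is reached.

From S → (:
  - '(' is a terminal: add '(' and stop
From S → e B:
  - e is a terminal: add 'e' and stop
From S → ( ; X:
  - '(' is a terminal: add '(' and stop

Collecting: FIRST(S) = { '(', 'e' }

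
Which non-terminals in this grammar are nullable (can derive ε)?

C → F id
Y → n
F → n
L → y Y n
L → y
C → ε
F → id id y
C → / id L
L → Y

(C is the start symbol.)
{ 'C' }

ε-productions: C → ε
So C is immediately nullable.
No further non-terminal can be added: every production for the remaining non-terminals contains a terminal or a non-nullable non-terminal.
Nullable = { 'C' }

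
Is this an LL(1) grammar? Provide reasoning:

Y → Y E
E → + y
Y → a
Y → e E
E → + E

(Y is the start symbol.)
A grammar is LL(1) if for each non-terminal N with multiple productions, the predict sets of those productions are pairwise disjoint, where PREDICT(N → α) = (FIRST(α) \ {ε}) ∪ (FOLLOW(N) if α ⇒* ε).

Relevant sets:
  FIRST(Y) = { 'a', 'e' }

For Y:
  PREDICT(Y → Y E) = { 'a', 'e' }
  PREDICT(Y → a) = { 'a' }
  PREDICT(Y → e E) = { 'e' }
For E:
  PREDICT(E → '+' y) = { '+' }
  PREDICT(E → '+' E) = { '+' }

Conflict found: Predict set conflict for Y: { 'a' }
The grammar is NOT LL(1).

Answer: No. Predict set conflict for Y: { 'a' }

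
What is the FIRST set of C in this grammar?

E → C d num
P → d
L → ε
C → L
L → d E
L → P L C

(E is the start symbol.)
{ 'd', ε }

To compute FIRST(C), examine every production with C on the left-hand side, reading each right-hand side left to right until a non-nullable symbol is reached.

FIRST sets of the other non-terminals involved (by the same procedure, iterated to a fixed point):
  FIRST(L) = { 'd', ε }

From C → L:
  - L is a non-terminal: add FIRST(L) \ {ε} = { 'd' }
    L is nullable and nothing follows, so the whole right-hand side can vanish: ε ∈ FIRST(C)

Collecting: FIRST(C) = { 'd', ε }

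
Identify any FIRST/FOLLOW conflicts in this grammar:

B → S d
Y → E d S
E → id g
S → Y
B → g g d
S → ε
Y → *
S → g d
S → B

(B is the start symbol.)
A FIRST/FOLLOW conflict occurs when a non-terminal N has a nullable alternative N → β (β ⇒* ε) and another alternative N → α with FIRST(α) ∩ FOLLOW(N) ≠ ∅: on such a lookahead the parser cannot decide between expanding α and letting N vanish via β.

Nullable non-terminals: S.
FIRST sets used below: FIRST(Y) = { '*', 'id' }, FIRST(B) = { '*', 'd', 'g', 'id' }

S: nullable alternative(s) S → ε; FOLLOW(S) = { 'd' }
  S → Y: FIRST \ {ε} = { '*', 'id' } — disjoint from FOLLOW(S)
  S → ε: FIRST \ {ε} = { } — this is the only nullable alternative, skip
  S → g d: FIRST \ {ε} = { 'g' } — disjoint from FOLLOW(S)
  S → B: FIRST \ {ε} = { '*', 'd', 'g', 'id' } — overlaps FOLLOW(S) on { 'd' }: CONFLICT

B, E, Y have no nullable alternative, so no FIRST/FOLLOW check is needed there.

So the grammar has 1 FIRST/FOLLOW conflict (marked CONFLICT above).

Answer: Yes. S → B with FOLLOW(S) on { 'd' }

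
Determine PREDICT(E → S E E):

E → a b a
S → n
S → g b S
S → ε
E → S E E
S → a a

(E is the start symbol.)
{ 'a', 'g', 'n' }

PREDICT(E → S E E) = (FIRST(RHS) \ {ε}) ∪ (FOLLOW(E) if ε ∈ FIRST(RHS), i.e. RHS ⇒* ε)
FIRST(S) = { 'a', 'g', 'n', ε }
FIRST(E) = { 'a', 'g', 'n' }
FIRST(S E E) = { 'a', 'g', 'n' }
ε ∉ FIRST(S E E), so FOLLOW(E) is not added.
PREDICT(E → S E E) = { 'a', 'g', 'n' }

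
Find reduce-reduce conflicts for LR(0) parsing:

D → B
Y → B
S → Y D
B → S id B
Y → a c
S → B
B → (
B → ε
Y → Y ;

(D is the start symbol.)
Augment with D' → D and build the canonical LR(0) collection (I0 = CLOSURE({[D' → . D]}), then GOTO on every symbol after a dot until no new states appear). It has 12 states:
  I0: { [B → . (], [B → . S id B], [B → .], [D → . B], [D' → . D], [S → . B], [S → . Y D], [Y → . B], [Y → . Y ;], [Y → . a c] }  — shift, reduce
  I1: { [B → ( .] }  — reduce
  I2: { [D → B .], [S → B .], [Y → B .] }  — 3 reduces
  I3: { [D' → D .] }  — accept
  I4: { [B → S . id B] }  — shift
  I5: { [B → . (], [B → . S id B], [B → .], [D → . B], [S → . B], [S → . Y D], [S → Y . D], [Y → . B], [Y → . Y ;], [Y → . a c], [Y → Y . ;] }  — shift, reduce
  I6: { [Y → a . c] }  — shift
  I7: { [Y → a c .] }  — reduce
  I8: { [Y → Y ; .] }  — reduce
  I9: { [S → Y D .] }  — reduce
  I10: { [B → . (], [B → . S id B], [B → .], [B → S id . B], [S → . B], [S → . Y D], [Y → . B], [Y → . Y ;], [Y → . a c] }  — shift, reduce
  I11: { [B → S id B .], [S → B .], [Y → B .] }  — 3 reduces

I2 contains complete items [D → B .], [S → B .], [Y → B .] — reduce-reduce conflict.
I11 contains complete items [B → S id B .], [S → B .], [Y → B .] — reduce-reduce conflict.

Answer: Yes — I2: [D → B .] vs [S → B .]; I11: [B → S id B .] vs [S → B .]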